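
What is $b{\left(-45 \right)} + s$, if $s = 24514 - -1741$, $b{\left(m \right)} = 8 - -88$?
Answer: $26351$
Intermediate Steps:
$b{\left(m \right)} = 96$ ($b{\left(m \right)} = 8 + 88 = 96$)
$s = 26255$ ($s = 24514 + 1741 = 26255$)
$b{\left(-45 \right)} + s = 96 + 26255 = 26351$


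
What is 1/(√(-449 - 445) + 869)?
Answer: 869/756055 - I*√894/756055 ≈ 0.0011494 - 3.9547e-5*I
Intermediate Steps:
1/(√(-449 - 445) + 869) = 1/(√(-894) + 869) = 1/(I*√894 + 869) = 1/(869 + I*√894)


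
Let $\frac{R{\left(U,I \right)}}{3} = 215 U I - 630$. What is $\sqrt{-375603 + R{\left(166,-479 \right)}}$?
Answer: $3 i \sqrt{5740447} \approx 7187.8 i$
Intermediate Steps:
$R{\left(U,I \right)} = -1890 + 645 I U$ ($R{\left(U,I \right)} = 3 \left(215 U I - 630\right) = 3 \left(215 I U - 630\right) = 3 \left(-630 + 215 I U\right) = -1890 + 645 I U$)
$\sqrt{-375603 + R{\left(166,-479 \right)}} = \sqrt{-375603 + \left(-1890 + 645 \left(-479\right) 166\right)} = \sqrt{-375603 - 51288420} = \sqrt{-51664023} = 3 i \sqrt{5740447}$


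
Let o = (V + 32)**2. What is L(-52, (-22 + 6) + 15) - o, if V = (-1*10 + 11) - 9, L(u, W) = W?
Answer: -577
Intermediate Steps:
V = -8 (V = (-10 + 11) - 9 = 1 - 9 = -8)
o = 576 (o = (-8 + 32)**2 = 24**2 = 576)
L(-52, (-22 + 6) + 15) - o = ((-22 + 6) + 15) - 1*576 = (-16 + 15) - 576 = -1 - 576 = -577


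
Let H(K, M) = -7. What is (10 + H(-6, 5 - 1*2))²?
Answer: 9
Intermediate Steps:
(10 + H(-6, 5 - 1*2))² = (10 - 7)² = 3² = 9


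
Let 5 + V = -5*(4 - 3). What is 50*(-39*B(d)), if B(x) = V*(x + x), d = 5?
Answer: 195000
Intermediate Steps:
V = -10 (V = -5 - 5*(4 - 3) = -5 - 5*1 = -5 - 5 = -10)
B(x) = -20*x (B(x) = -10*(x + x) = -20*x)
50*(-39*B(d)) = 50*(-(-780)*5) = 50*(-39*(-100)) = 50*3900 = 195000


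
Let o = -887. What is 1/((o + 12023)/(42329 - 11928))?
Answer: 30401/11136 ≈ 2.7300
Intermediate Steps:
1/((o + 12023)/(42329 - 11928)) = 1/((-887 + 12023)/(42329 - 11928)) = 1/(11136/30401) = 30401/11136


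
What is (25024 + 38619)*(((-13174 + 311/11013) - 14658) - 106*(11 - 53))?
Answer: -16387030600447/11013 ≈ -1.4880e+9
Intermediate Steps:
(25024 + 38619)*(((-13174 + 311/11013) - 14658) - 106*(11 - 53)) = 63643*(((-13174 + 311*(1/11013)) - 14658) - 106*(-42)) = 63643*(((-13174 + 311/11013) - 14658) + 4452) = 63643*((-145084951/11013 - 14658) + 4452) = 63643*(-306513505/11013 + 4452) = 63643*(-257483629/11013) = -16387030600447/11013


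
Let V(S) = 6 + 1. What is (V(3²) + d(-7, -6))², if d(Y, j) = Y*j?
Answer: 2401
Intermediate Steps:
V(S) = 7
(V(3²) + d(-7, -6))² = (7 - 7*(-6))² = (7 + 42)² = 49² = 2401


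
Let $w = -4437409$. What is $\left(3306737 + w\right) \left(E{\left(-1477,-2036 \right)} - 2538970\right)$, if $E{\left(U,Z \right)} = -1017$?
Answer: $2871892181264$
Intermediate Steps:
$\left(3306737 + w\right) \left(E{\left(-1477,-2036 \right)} - 2538970\right) = \left(3306737 - 4437409\right) \left(-1017 - 2538970\right) = \left(-1130672\right) \left(-2539987\right) = 2871892181264$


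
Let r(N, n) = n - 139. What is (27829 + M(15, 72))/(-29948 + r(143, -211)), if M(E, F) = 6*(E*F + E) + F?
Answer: -34471/30298 ≈ -1.1377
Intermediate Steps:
r(N, n) = -139 + n
M(E, F) = F + 6*E + 6*E*F (M(E, F) = 6*(E + E*F) + F = (6*E + 6*E*F) + F = F + 6*E + 6*E*F)
(27829 + M(15, 72))/(-29948 + r(143, -211)) = (27829 + (72 + 6*15 + 6*15*72))/(-29948 + (-139 - 211)) = (27829 + (72 + 90 + 6480))/(-29948 - 350) = (27829 + 6642)/(-30298) = 34471*(-1/30298) = -34471/30298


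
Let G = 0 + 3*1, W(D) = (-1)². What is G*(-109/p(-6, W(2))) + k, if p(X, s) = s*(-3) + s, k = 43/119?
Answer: 38999/238 ≈ 163.86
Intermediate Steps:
k = 43/119 (k = 43*(1/119) = 43/119 ≈ 0.36134)
W(D) = 1
p(X, s) = -2*s (p(X, s) = -3*s + s = -2*s)
G = 3 (G = 0 + 3 = 3)
G*(-109/p(-6, W(2))) + k = 3*(-109/((-2*1))) + 43/119 = 3*(-109/(-2)) + 43/119 = 3*(-109*(-½)) + 43/119 = 3*(109/2) + 43/119 = 327/2 + 43/119 = 38999/238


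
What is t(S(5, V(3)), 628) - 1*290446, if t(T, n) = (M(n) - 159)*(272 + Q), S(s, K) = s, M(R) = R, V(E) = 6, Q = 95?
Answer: -118323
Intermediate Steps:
t(T, n) = -58353 + 367*n (t(T, n) = (n - 159)*(272 + 95) = (-159 + n)*367 = -58353 + 367*n)
t(S(5, V(3)), 628) - 1*290446 = (-58353 + 367*628) - 1*290446 = (-58353 + 230476) - 290446 = 172123 - 290446 = -118323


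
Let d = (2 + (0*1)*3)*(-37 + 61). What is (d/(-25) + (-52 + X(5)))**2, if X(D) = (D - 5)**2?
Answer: 1817104/625 ≈ 2907.4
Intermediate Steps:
X(D) = (-5 + D)**2
d = 48 (d = (2 + 0*3)*24 = (2 + 0)*24 = 2*24 = 48)
(d/(-25) + (-52 + X(5)))**2 = (48/(-25) + (-52 + (-5 + 5)**2))**2 = (48*(-1/25) + (-52 + 0**2))**2 = (-48/25 + (-52 + 0))**2 = (-48/25 - 52)**2 = (-1348/25)**2 = 1817104/625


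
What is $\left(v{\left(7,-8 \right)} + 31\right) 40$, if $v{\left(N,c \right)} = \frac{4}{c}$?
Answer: $1220$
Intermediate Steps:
$\left(v{\left(7,-8 \right)} + 31\right) 40 = \left(\frac{4}{-8} + 31\right) 40 = \left(4 \left(- \frac{1}{8}\right) + 31\right) 40 = \left(- \frac{1}{2} + 31\right) 40 = \frac{61}{2} \cdot 40 = 1220$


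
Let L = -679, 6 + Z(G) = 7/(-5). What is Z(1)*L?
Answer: 25123/5 ≈ 5024.6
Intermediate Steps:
Z(G) = -37/5 (Z(G) = -6 + 7/(-5) = -6 + 7*(-⅕) = -6 - 7/5 = -37/5)
Z(1)*L = -37/5*(-679) = 25123/5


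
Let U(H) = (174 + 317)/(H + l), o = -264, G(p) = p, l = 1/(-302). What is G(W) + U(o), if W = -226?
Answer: -18167036/79729 ≈ -227.86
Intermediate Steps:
l = -1/302 ≈ -0.0033113
U(H) = 491/(-1/302 + H) (U(H) = (174 + 317)/(H - 1/302) = 491/(-1/302 + H))
G(W) + U(o) = -226 + 148282/(-1 + 302*(-264)) = -226 + 148282/(-1 - 79728) = -226 + 148282/(-79729) = -226 + 148282*(-1/79729) = -226 - 148282/79729 = -18167036/79729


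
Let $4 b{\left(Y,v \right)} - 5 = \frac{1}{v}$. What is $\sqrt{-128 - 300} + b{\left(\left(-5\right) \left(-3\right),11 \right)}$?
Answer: $\frac{14}{11} + 2 i \sqrt{107} \approx 1.2727 + 20.688 i$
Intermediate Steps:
$b{\left(Y,v \right)} = \frac{5}{4} + \frac{1}{4 v}$
$\sqrt{-128 - 300} + b{\left(\left(-5\right) \left(-3\right),11 \right)} = \sqrt{-128 - 300} + \frac{1 + 5 \cdot 11}{4 \cdot 11} = \sqrt{-428} + \frac{1}{4} \cdot \frac{1}{11} \left(1 + 55\right) = 2 i \sqrt{107} + \frac{1}{4} \cdot \frac{1}{11} \cdot 56 = 2 i \sqrt{107} + \frac{14}{11} = \frac{14}{11} + 2 i \sqrt{107}$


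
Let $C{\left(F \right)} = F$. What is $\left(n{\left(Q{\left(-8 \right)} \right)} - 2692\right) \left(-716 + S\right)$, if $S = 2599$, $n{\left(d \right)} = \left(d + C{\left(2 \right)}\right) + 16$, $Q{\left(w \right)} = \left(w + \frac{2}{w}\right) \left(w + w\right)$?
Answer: $-4786586$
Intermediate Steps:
$Q{\left(w \right)} = 2 w \left(w + \frac{2}{w}\right)$ ($Q{\left(w \right)} = \left(w + \frac{2}{w}\right) 2 w = 2 w \left(w + \frac{2}{w}\right)$)
$n{\left(d \right)} = 18 + d$ ($n{\left(d \right)} = \left(d + 2\right) + 16 = \left(2 + d\right) + 16 = 18 + d$)
$\left(n{\left(Q{\left(-8 \right)} \right)} - 2692\right) \left(-716 + S\right) = \left(\left(18 + \left(4 + 2 \left(-8\right)^{2}\right)\right) - 2692\right) \left(-716 + 2599\right) = \left(\left(18 + \left(4 + 2 \cdot 64\right)\right) - 2692\right) 1883 = \left(\left(18 + \left(4 + 128\right)\right) - 2692\right) 1883 = \left(\left(18 + 132\right) - 2692\right) 1883 = \left(150 - 2692\right) 1883 = \left(-2542\right) 1883 = -4786586$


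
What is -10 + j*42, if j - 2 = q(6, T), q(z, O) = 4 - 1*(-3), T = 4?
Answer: 368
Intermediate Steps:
q(z, O) = 7 (q(z, O) = 4 + 3 = 7)
j = 9 (j = 2 + 7 = 9)
-10 + j*42 = -10 + 9*42 = -10 + 378 = 368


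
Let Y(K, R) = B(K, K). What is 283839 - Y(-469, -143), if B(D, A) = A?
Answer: 284308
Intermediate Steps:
Y(K, R) = K
283839 - Y(-469, -143) = 283839 - 1*(-469) = 283839 + 469 = 284308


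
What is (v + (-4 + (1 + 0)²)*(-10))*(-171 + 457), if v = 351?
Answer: 108966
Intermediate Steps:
(v + (-4 + (1 + 0)²)*(-10))*(-171 + 457) = (351 + (-4 + (1 + 0)²)*(-10))*(-171 + 457) = (351 + (-4 + 1²)*(-10))*286 = (351 + (-4 + 1)*(-10))*286 = (351 - 3*(-10))*286 = (351 + 30)*286 = 381*286 = 108966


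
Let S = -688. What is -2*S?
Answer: 1376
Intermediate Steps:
-2*S = -2*(-688) = 1376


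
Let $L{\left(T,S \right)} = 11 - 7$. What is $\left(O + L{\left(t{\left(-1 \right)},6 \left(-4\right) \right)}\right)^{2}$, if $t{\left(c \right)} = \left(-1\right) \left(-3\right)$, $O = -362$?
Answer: $128164$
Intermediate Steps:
$t{\left(c \right)} = 3$
$L{\left(T,S \right)} = 4$ ($L{\left(T,S \right)} = 11 - 7 = 4$)
$\left(O + L{\left(t{\left(-1 \right)},6 \left(-4\right) \right)}\right)^{2} = \left(-362 + 4\right)^{2} = \left(-358\right)^{2} = 128164$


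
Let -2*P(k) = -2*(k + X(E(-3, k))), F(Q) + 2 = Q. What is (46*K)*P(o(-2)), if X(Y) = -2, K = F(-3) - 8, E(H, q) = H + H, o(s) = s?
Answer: 2392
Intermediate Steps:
E(H, q) = 2*H
F(Q) = -2 + Q
K = -13 (K = (-2 - 3) - 8 = -5 - 8 = -13)
P(k) = -2 + k (P(k) = -(-1)*(k - 2) = -(-1)*(-2 + k) = -(4 - 2*k)/2 = -2 + k)
(46*K)*P(o(-2)) = (46*(-13))*(-2 - 2) = -598*(-4) = 2392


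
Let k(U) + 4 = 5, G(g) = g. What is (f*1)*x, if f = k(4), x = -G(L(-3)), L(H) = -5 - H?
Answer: 2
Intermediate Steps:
k(U) = 1 (k(U) = -4 + 5 = 1)
x = 2 (x = -(-5 - 1*(-3)) = -(-5 + 3) = -1*(-2) = 2)
f = 1
(f*1)*x = (1*1)*2 = 1*2 = 2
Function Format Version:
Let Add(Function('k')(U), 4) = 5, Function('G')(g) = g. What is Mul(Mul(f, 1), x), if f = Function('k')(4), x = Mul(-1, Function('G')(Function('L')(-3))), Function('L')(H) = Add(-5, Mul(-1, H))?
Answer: 2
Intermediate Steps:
Function('k')(U) = 1 (Function('k')(U) = Add(-4, 5) = 1)
x = 2 (x = Mul(-1, Add(-5, Mul(-1, -3))) = Mul(-1, Add(-5, 3)) = Mul(-1, -2) = 2)
f = 1
Mul(Mul(f, 1), x) = Mul(Mul(1, 1), 2) = Mul(1, 2) = 2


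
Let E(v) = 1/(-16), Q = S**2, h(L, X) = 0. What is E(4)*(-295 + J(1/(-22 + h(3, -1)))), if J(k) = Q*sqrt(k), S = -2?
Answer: 295/16 - I*sqrt(22)/88 ≈ 18.438 - 0.0533*I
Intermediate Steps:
Q = 4 (Q = (-2)**2 = 4)
J(k) = 4*sqrt(k)
E(v) = -1/16
E(4)*(-295 + J(1/(-22 + h(3, -1)))) = -(-295 + 4*sqrt(1/(-22 + 0)))/16 = -(-295 + 4*sqrt(1/(-22)))/16 = -(-295 + 4*sqrt(-1/22))/16 = -(-295 + 4*(I*sqrt(22)/22))/16 = -(-295 + 2*I*sqrt(22)/11)/16 = 295/16 - I*sqrt(22)/88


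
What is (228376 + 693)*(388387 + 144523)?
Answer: 122073160790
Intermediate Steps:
(228376 + 693)*(388387 + 144523) = 229069*532910 = 122073160790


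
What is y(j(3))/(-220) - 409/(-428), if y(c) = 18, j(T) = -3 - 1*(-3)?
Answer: 20569/23540 ≈ 0.87379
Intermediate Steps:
j(T) = 0 (j(T) = -3 + 3 = 0)
y(j(3))/(-220) - 409/(-428) = 18/(-220) - 409/(-428) = 18*(-1/220) - 409*(-1/428) = -9/110 + 409/428 = 20569/23540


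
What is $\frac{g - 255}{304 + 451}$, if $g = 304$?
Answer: $\frac{49}{755} \approx 0.064901$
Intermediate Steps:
$\frac{g - 255}{304 + 451} = \frac{304 - 255}{304 + 451} = \frac{49}{755}$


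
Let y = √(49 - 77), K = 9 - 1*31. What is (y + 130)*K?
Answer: -2860 - 44*I*√7 ≈ -2860.0 - 116.41*I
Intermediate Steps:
K = -22 (K = 9 - 31 = -22)
y = 2*I*√7 (y = √(-28) = 2*I*√7 ≈ 5.2915*I)
(y + 130)*K = (2*I*√7 + 130)*(-22) = (130 + 2*I*√7)*(-22) = -2860 - 44*I*√7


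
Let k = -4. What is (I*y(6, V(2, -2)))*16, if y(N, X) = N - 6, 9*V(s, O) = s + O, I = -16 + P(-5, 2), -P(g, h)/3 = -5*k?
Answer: 0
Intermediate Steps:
P(g, h) = -60 (P(g, h) = -(-15)*(-4) = -3*20 = -60)
I = -76 (I = -16 - 60 = -76)
V(s, O) = O/9 + s/9 (V(s, O) = (s + O)/9 = (O + s)/9 = O/9 + s/9)
y(N, X) = -6 + N
(I*y(6, V(2, -2)))*16 = -76*(-6 + 6)*16 = -76*0*16 = 0*16 = 0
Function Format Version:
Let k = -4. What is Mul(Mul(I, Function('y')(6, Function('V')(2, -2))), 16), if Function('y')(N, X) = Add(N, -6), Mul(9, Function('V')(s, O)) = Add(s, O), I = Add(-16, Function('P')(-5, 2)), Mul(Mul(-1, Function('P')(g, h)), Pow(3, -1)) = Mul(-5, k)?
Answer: 0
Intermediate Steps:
Function('P')(g, h) = -60 (Function('P')(g, h) = Mul(-3, Mul(-5, -4)) = Mul(-3, 20) = -60)
I = -76 (I = Add(-16, -60) = -76)
Function('V')(s, O) = Add(Mul(Rational(1, 9), O), Mul(Rational(1, 9), s)) (Function('V')(s, O) = Mul(Rational(1, 9), Add(s, O)) = Mul(Rational(1, 9), Add(O, s)) = Add(Mul(Rational(1, 9), O), Mul(Rational(1, 9), s)))
Function('y')(N, X) = Add(-6, N)
Mul(Mul(I, Function('y')(6, Function('V')(2, -2))), 16) = Mul(Mul(-76, Add(-6, 6)), 16) = Mul(Mul(-76, 0), 16) = Mul(0, 16) = 0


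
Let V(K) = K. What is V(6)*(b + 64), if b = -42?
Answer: 132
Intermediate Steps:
V(6)*(b + 64) = 6*(-42 + 64) = 6*22 = 132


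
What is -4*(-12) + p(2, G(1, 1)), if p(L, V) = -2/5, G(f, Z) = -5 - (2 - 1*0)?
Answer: 238/5 ≈ 47.600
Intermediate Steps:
G(f, Z) = -7 (G(f, Z) = -5 - (2 + 0) = -5 - 1*2 = -5 - 2 = -7)
p(L, V) = -⅖ (p(L, V) = -2*⅕ = -⅖)
-4*(-12) + p(2, G(1, 1)) = -4*(-12) - ⅖ = 48 - ⅖ = 238/5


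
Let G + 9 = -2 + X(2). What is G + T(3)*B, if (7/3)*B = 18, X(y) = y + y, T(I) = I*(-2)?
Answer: -373/7 ≈ -53.286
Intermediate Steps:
T(I) = -2*I
X(y) = 2*y
B = 54/7 (B = (3/7)*18 = 54/7 ≈ 7.7143)
G = -7 (G = -9 + (-2 + 2*2) = -9 + (-2 + 4) = -9 + 2 = -7)
G + T(3)*B = -7 - 2*3*(54/7) = -7 - 6*54/7 = -7 - 324/7 = -373/7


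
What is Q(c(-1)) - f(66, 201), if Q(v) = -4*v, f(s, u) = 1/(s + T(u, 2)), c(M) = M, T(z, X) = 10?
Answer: 303/76 ≈ 3.9868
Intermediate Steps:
f(s, u) = 1/(10 + s) (f(s, u) = 1/(s + 10) = 1/(10 + s))
Q(c(-1)) - f(66, 201) = -4*(-1) - 1/(10 + 66) = 4 - 1/76 = 303/76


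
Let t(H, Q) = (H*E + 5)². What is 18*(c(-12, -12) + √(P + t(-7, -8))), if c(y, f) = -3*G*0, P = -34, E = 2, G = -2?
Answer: 18*√47 ≈ 123.40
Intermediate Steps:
t(H, Q) = (5 + 2*H)² (t(H, Q) = (H*2 + 5)² = (2*H + 5)² = (5 + 2*H)²)
c(y, f) = 0 (c(y, f) = -3*(-2)*0 = 6*0 = 0)
18*(c(-12, -12) + √(P + t(-7, -8))) = 18*(0 + √(-34 + (5 + 2*(-7))²)) = 18*(0 + √(-34 + (5 - 14)²)) = 18*(0 + √(-34 + (-9)²)) = 18*(0 + √(-34 + 81)) = 18*(0 + √47) = 18*√47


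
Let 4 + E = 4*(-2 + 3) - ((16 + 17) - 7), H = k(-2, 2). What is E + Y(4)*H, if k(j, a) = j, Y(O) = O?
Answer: -34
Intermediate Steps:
H = -2
E = -26 (E = -4 + (4*(-2 + 3) - ((16 + 17) - 7)) = -4 + (4*1 - (33 - 7)) = -4 + (4 - 1*26) = -4 + (4 - 26) = -4 - 22 = -26)
E + Y(4)*H = -26 + 4*(-2) = -26 - 8 = -34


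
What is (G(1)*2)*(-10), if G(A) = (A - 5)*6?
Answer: 480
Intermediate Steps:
G(A) = -30 + 6*A (G(A) = (-5 + A)*6 = -30 + 6*A)
(G(1)*2)*(-10) = ((-30 + 6*1)*2)*(-10) = ((-30 + 6)*2)*(-10) = -24*2*(-10) = -48*(-10) = 480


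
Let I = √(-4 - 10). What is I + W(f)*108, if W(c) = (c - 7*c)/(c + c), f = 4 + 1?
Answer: -324 + I*√14 ≈ -324.0 + 3.7417*I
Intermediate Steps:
I = I*√14 (I = √(-14) = I*√14 ≈ 3.7417*I)
f = 5
W(c) = -3 (W(c) = (-6*c)/((2*c)) = (-6*c)*(1/(2*c)) = -3)
I + W(f)*108 = I*√14 - 3*108 = I*√14 - 324 = -324 + I*√14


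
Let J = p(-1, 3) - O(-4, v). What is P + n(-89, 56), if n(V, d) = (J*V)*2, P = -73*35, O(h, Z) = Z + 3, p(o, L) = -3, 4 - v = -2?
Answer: -419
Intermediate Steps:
v = 6 (v = 4 - 1*(-2) = 4 + 2 = 6)
O(h, Z) = 3 + Z
P = -2555
J = -12 (J = -3 - (3 + 6) = -3 - 1*9 = -3 - 9 = -12)
n(V, d) = -24*V (n(V, d) = -12*V*2 = -24*V)
P + n(-89, 56) = -2555 - 24*(-89) = -2555 + 2136 = -419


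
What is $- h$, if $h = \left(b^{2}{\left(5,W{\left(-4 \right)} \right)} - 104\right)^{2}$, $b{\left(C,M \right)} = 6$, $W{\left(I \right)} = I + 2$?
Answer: $-4624$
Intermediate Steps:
$W{\left(I \right)} = 2 + I$
$h = 4624$ ($h = \left(6^{2} - 104\right)^{2} = \left(36 - 104\right)^{2} = \left(-68\right)^{2} = 4624$)
$- h = \left(-1\right) 4624 = -4624$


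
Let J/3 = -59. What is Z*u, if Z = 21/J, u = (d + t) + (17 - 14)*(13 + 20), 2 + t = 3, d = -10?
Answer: -630/59 ≈ -10.678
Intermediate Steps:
J = -177 (J = 3*(-59) = -177)
t = 1 (t = -2 + 3 = 1)
u = 90 (u = (-10 + 1) + (17 - 14)*(13 + 20) = -9 + 3*33 = -9 + 99 = 90)
Z = -7/59 (Z = 21/(-177) = 21*(-1/177) = -7/59 ≈ -0.11864)
Z*u = -7/59*90 = -630/59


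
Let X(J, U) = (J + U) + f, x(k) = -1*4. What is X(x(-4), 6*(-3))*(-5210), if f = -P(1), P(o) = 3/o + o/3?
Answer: 395960/3 ≈ 1.3199e+5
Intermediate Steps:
P(o) = 3/o + o/3 (P(o) = 3/o + o*(1/3) = 3/o + o/3)
x(k) = -4
f = -10/3 (f = -(3/1 + (1/3)*1) = -(3*1 + 1/3) = -(3 + 1/3) = -1*10/3 = -10/3 ≈ -3.3333)
X(J, U) = -10/3 + J + U (X(J, U) = (J + U) - 10/3 = -10/3 + J + U)
X(x(-4), 6*(-3))*(-5210) = (-10/3 - 4 + 6*(-3))*(-5210) = (-10/3 - 4 - 18)*(-5210) = -76/3*(-5210) = 395960/3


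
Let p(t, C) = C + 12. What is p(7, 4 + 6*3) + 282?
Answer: 316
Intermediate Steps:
p(t, C) = 12 + C
p(7, 4 + 6*3) + 282 = (12 + (4 + 6*3)) + 282 = (12 + (4 + 18)) + 282 = (12 + 22) + 282 = 34 + 282 = 316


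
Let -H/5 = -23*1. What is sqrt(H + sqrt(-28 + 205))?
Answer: sqrt(115 + sqrt(177)) ≈ 11.327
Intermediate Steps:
H = 115 (H = -(-115) = -5*(-23) = 115)
sqrt(H + sqrt(-28 + 205)) = sqrt(115 + sqrt(-28 + 205)) = sqrt(115 + sqrt(177))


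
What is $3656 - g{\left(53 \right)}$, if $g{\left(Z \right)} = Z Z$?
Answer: $847$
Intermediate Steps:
$g{\left(Z \right)} = Z^{2}$
$3656 - g{\left(53 \right)} = 3656 - 53^{2} = 3656 - 2809 = 847$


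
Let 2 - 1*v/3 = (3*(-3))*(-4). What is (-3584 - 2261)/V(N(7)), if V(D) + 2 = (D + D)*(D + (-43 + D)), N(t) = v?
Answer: -835/7198 ≈ -0.11600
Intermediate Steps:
v = -102 (v = 6 - 3*3*(-3)*(-4) = 6 - (-27)*(-4) = 6 - 3*36 = 6 - 108 = -102)
N(t) = -102
V(D) = -2 + 2*D*(-43 + 2*D) (V(D) = -2 + (D + D)*(D + (-43 + D)) = -2 + (2*D)*(-43 + 2*D) = -2 + 2*D*(-43 + 2*D))
(-3584 - 2261)/V(N(7)) = (-3584 - 2261)/(-2 - 86*(-102) + 4*(-102)**2) = -5845/(-2 + 8772 + 4*10404) = -5845/(-2 + 8772 + 41616) = -5845/50386 = -5845*1/50386 = -835/7198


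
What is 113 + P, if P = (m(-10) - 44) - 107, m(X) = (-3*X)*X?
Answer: -338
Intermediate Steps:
m(X) = -3*X**2
P = -451 (P = (-3*(-10)**2 - 44) - 107 = (-3*100 - 44) - 107 = (-300 - 44) - 107 = -344 - 107 = -451)
113 + P = 113 - 451 = -338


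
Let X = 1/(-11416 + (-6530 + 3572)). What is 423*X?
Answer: -423/14374 ≈ -0.029428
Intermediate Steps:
X = -1/14374 (X = 1/(-11416 - 2958) = 1/(-14374) = -1/14374 ≈ -6.9570e-5)
423*X = 423*(-1/14374) = -423/14374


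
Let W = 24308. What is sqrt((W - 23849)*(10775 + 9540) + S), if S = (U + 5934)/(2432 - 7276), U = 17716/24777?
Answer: sqrt(3731063710445944669118)/20003298 ≈ 3053.6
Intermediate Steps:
U = 17716/24777 (U = 17716*(1/24777) = 17716/24777 ≈ 0.71502)
S = -73522217/60009894 (S = (17716/24777 + 5934)/(2432 - 7276) = (147044434/24777)/(-4844) = (147044434/24777)*(-1/4844) = -73522217/60009894 ≈ -1.2252)
sqrt((W - 23849)*(10775 + 9540) + S) = sqrt((24308 - 23849)*(10775 + 9540) - 73522217/60009894) = sqrt(459*20315 - 73522217/60009894) = sqrt(9324585 - 73522217/60009894) = sqrt(559567283921773/60009894) = sqrt(3731063710445944669118)/20003298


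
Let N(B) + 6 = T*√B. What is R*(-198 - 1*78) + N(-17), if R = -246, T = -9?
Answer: 67890 - 9*I*√17 ≈ 67890.0 - 37.108*I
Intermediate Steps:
N(B) = -6 - 9*√B
R*(-198 - 1*78) + N(-17) = -246*(-198 - 1*78) + (-6 - 9*I*√17) = -246*(-198 - 78) + (-6 - 9*I*√17) = -246*(-276) + (-6 - 9*I*√17) = 67896 + (-6 - 9*I*√17) = 67890 - 9*I*√17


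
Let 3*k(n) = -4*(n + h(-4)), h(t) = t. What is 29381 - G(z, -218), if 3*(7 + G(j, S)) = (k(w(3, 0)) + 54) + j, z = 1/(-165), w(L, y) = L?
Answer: 4845977/165 ≈ 29370.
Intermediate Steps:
k(n) = 16/3 - 4*n/3 (k(n) = (-4*(n - 4))/3 = (-4*(-4 + n))/3 = (16 - 4*n)/3 = 16/3 - 4*n/3)
z = -1/165 ≈ -0.0060606
G(j, S) = 103/9 + j/3 (G(j, S) = -7 + (((16/3 - 4/3*3) + 54) + j)/3 = -7 + (((16/3 - 4) + 54) + j)/3 = -7 + ((4/3 + 54) + j)/3 = -7 + (166/3 + j)/3 = -7 + (166/9 + j/3) = 103/9 + j/3)
29381 - G(z, -218) = 29381 - (103/9 + (1/3)*(-1/165)) = 29381 - (103/9 - 1/495) = 29381 - 1*1888/165 = 29381 - 1888/165 = 4845977/165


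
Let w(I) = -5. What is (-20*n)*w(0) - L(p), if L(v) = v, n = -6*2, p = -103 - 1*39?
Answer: -1058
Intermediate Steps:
p = -142 (p = -103 - 39 = -142)
n = -12
(-20*n)*w(0) - L(p) = -20*(-12)*(-5) - 1*(-142) = 240*(-5) + 142 = -1200 + 142 = -1058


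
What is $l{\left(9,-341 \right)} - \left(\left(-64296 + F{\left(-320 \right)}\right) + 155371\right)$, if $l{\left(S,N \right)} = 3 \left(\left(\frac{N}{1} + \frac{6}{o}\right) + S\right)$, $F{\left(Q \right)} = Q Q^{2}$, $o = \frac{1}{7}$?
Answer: $32676055$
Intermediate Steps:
$o = \frac{1}{7} \approx 0.14286$
$F{\left(Q \right)} = Q^{3}$
$l{\left(S,N \right)} = 126 + 3 N + 3 S$ ($l{\left(S,N \right)} = 3 \left(\left(\frac{N}{1} + 6 \frac{1}{\frac{1}{7}}\right) + S\right) = 3 \left(\left(N 1 + 6 \cdot 7\right) + S\right) = 3 \left(\left(N + 42\right) + S\right) = 3 \left(\left(42 + N\right) + S\right) = 3 \left(42 + N + S\right) = 126 + 3 N + 3 S$)
$l{\left(9,-341 \right)} - \left(\left(-64296 + F{\left(-320 \right)}\right) + 155371\right) = \left(126 + 3 \left(-341\right) + 3 \cdot 9\right) - \left(\left(-64296 + \left(-320\right)^{3}\right) + 155371\right) = \left(126 - 1023 + 27\right) - \left(\left(-64296 - 32768000\right) + 155371\right) = -870 - \left(-32832296 + 155371\right) = -870 - -32676925 = -870 + 32676925 = 32676055$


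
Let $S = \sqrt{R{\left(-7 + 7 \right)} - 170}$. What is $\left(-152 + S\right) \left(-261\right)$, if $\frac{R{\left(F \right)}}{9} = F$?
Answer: $39672 - 261 i \sqrt{170} \approx 39672.0 - 3403.0 i$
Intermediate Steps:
$R{\left(F \right)} = 9 F$
$S = i \sqrt{170}$ ($S = \sqrt{9 \left(-7 + 7\right) - 170} = \sqrt{9 \cdot 0 - 170} = \sqrt{0 - 170} = \sqrt{-170} = i \sqrt{170} \approx 13.038 i$)
$\left(-152 + S\right) \left(-261\right) = \left(-152 + i \sqrt{170}\right) \left(-261\right) = 39672 - 261 i \sqrt{170}$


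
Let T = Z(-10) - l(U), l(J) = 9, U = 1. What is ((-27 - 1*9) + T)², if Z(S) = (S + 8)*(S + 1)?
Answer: 729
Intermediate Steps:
Z(S) = (1 + S)*(8 + S) (Z(S) = (8 + S)*(1 + S) = (1 + S)*(8 + S))
T = 9 (T = (8 + (-10)² + 9*(-10)) - 1*9 = (8 + 100 - 90) - 9 = 18 - 9 = 9)
((-27 - 1*9) + T)² = ((-27 - 1*9) + 9)² = ((-27 - 9) + 9)² = (-36 + 9)² = (-27)² = 729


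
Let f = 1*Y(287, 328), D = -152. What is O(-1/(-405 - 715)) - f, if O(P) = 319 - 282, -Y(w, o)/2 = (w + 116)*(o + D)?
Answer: 141893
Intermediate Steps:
Y(w, o) = -2*(-152 + o)*(116 + w) (Y(w, o) = -2*(w + 116)*(o - 152) = -2*(116 + w)*(-152 + o) = -2*(-152 + o)*(116 + w))
f = -141856 (f = 1*(35264 - 232*328 + 304*287 - 2*328*287) = 1*(35264 - 76096 + 87248 - 188272) = 1*(-141856) = -141856)
O(P) = 37
O(-1/(-405 - 715)) - f = 37 - 1*(-141856) = 37 + 141856 = 141893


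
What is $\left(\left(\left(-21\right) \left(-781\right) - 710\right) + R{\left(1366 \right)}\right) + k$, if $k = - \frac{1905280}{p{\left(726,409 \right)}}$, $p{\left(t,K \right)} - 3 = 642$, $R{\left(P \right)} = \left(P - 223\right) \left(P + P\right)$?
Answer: $\frac{404468287}{129} \approx 3.1354 \cdot 10^{6}$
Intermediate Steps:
$R{\left(P \right)} = 2 P \left(-223 + P\right)$ ($R{\left(P \right)} = \left(-223 + P\right) 2 P = 2 P \left(-223 + P\right)$)
$p{\left(t,K \right)} = 645$ ($p{\left(t,K \right)} = 3 + 642 = 645$)
$k = - \frac{381056}{129}$ ($k = - \frac{1905280}{645} = \left(-1905280\right) \frac{1}{645} = - \frac{381056}{129} \approx -2953.9$)
$\left(\left(\left(-21\right) \left(-781\right) - 710\right) + R{\left(1366 \right)}\right) + k = \left(\left(\left(-21\right) \left(-781\right) - 710\right) + 2 \cdot 1366 \left(-223 + 1366\right)\right) - \frac{381056}{129} = \left(\left(16401 - 710\right) + 2 \cdot 1366 \cdot 1143\right) - \frac{381056}{129} = \left(15691 + 3122676\right) - \frac{381056}{129} = 3138367 - \frac{381056}{129} = \frac{404468287}{129}$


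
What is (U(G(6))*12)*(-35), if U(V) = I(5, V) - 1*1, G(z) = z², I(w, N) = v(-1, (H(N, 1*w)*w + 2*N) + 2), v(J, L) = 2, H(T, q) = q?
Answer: -420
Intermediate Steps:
I(w, N) = 2
U(V) = 1 (U(V) = 2 - 1*1 = 2 - 1 = 1)
(U(G(6))*12)*(-35) = (1*12)*(-35) = 12*(-35) = -420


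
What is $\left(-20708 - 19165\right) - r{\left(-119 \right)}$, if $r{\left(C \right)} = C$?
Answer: $-39754$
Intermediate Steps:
$\left(-20708 - 19165\right) - r{\left(-119 \right)} = \left(-20708 - 19165\right) - -119 = -39873 + 119 = -39754$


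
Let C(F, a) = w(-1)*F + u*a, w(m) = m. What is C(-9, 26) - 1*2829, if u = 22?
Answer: -2248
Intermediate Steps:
C(F, a) = -F + 22*a
C(-9, 26) - 1*2829 = (-1*(-9) + 22*26) - 1*2829 = (9 + 572) - 2829 = 581 - 2829 = -2248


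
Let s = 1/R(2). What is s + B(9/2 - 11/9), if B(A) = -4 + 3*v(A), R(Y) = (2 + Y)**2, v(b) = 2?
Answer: 33/16 ≈ 2.0625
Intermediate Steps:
B(A) = 2 (B(A) = -4 + 3*2 = -4 + 6 = 2)
s = 1/16 (s = 1/((2 + 2)**2) = 1/(4**2) = 1/16 ≈ 0.062500)
s + B(9/2 - 11/9) = 1/16 + 2 = 33/16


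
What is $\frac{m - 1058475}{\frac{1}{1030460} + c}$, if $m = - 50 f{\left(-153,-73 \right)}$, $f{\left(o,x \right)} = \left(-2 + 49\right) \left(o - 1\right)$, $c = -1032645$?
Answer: $\frac{717792674500}{1064099366699} \approx 0.67455$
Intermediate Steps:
$f{\left(o,x \right)} = -47 + 47 o$ ($f{\left(o,x \right)} = 47 \left(-1 + o\right) = -47 + 47 o$)
$m = 361900$ ($m = - 50 \left(-47 + 47 \left(-153\right)\right) = - 50 \left(-47 - 7191\right) = \left(-50\right) \left(-7238\right) = 361900$)
$\frac{m - 1058475}{\frac{1}{1030460} + c} = \frac{361900 - 1058475}{\frac{1}{1030460} - 1032645} = - \frac{696575}{\frac{1}{1030460} - 1032645} = - \frac{696575}{- \frac{1064099366699}{1030460}} = \left(-696575\right) \left(- \frac{1030460}{1064099366699}\right) = \frac{717792674500}{1064099366699}$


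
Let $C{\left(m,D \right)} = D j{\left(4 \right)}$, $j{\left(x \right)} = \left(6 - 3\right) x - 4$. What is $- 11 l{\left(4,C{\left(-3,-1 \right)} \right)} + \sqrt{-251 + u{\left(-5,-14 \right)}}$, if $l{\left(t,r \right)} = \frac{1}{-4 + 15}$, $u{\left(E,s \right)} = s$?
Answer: $-1 + i \sqrt{265} \approx -1.0 + 16.279 i$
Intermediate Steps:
$j{\left(x \right)} = -4 + 3 x$ ($j{\left(x \right)} = \left(6 - 3\right) x - 4 = 3 x - 4 = -4 + 3 x$)
$C{\left(m,D \right)} = 8 D$ ($C{\left(m,D \right)} = D \left(-4 + 3 \cdot 4\right) = D \left(-4 + 12\right) = D 8 = 8 D$)
$l{\left(t,r \right)} = \frac{1}{11}$
$- 11 l{\left(4,C{\left(-3,-1 \right)} \right)} + \sqrt{-251 + u{\left(-5,-14 \right)}} = \left(-11\right) \frac{1}{11} + \sqrt{-251 - 14} = -1 + \sqrt{-265} = -1 + i \sqrt{265}$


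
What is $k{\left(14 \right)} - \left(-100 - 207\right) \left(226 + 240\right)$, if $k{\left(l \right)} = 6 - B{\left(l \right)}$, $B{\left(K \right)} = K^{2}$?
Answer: $142872$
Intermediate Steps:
$k{\left(l \right)} = 6 - l^{2}$
$k{\left(14 \right)} - \left(-100 - 207\right) \left(226 + 240\right) = \left(6 - 14^{2}\right) - \left(-100 - 207\right) \left(226 + 240\right) = \left(6 - 196\right) - \left(-307\right) 466 = \left(6 - 196\right) - -143062 = -190 + 143062 = 142872$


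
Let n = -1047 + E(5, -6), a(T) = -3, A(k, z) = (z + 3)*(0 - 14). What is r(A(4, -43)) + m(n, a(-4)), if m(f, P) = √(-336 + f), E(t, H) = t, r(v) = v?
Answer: 560 + I*√1378 ≈ 560.0 + 37.121*I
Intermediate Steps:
A(k, z) = -42 - 14*z (A(k, z) = (3 + z)*(-14) = -42 - 14*z)
n = -1042 (n = -1047 + 5 = -1042)
r(A(4, -43)) + m(n, a(-4)) = (-42 - 14*(-43)) + √(-336 - 1042) = (-42 + 602) + √(-1378) = 560 + I*√1378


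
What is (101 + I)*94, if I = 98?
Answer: 18706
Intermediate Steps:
(101 + I)*94 = (101 + 98)*94 = 199*94 = 18706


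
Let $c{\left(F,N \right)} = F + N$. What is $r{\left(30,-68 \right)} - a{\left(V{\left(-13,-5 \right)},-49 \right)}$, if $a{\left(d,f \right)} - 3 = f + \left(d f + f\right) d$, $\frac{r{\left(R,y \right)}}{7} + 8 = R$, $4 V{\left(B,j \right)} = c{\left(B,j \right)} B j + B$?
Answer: $\frac{68346293}{16} \approx 4.2716 \cdot 10^{6}$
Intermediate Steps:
$V{\left(B,j \right)} = \frac{B}{4} + \frac{B j \left(B + j\right)}{4}$ ($V{\left(B,j \right)} = \frac{\left(B + j\right) B j + B}{4} = \frac{B \left(B + j\right) j + B}{4} = \frac{B j \left(B + j\right) + B}{4} = \frac{B + B j \left(B + j\right)}{4} = \frac{B}{4} + \frac{B j \left(B + j\right)}{4}$)
$r{\left(R,y \right)} = -56 + 7 R$
$a{\left(d,f \right)} = 3 + f + d \left(f + d f\right)$ ($a{\left(d,f \right)} = 3 + \left(f + \left(d f + f\right) d\right) = 3 + \left(f + \left(f + d f\right) d\right) = 3 + \left(f + d \left(f + d f\right)\right) = 3 + f + d \left(f + d f\right)$)
$r{\left(30,-68 \right)} - a{\left(V{\left(-13,-5 \right)},-49 \right)} = \left(-56 + 7 \cdot 30\right) - \left(3 - 49 + \frac{1}{4} \left(-13\right) \left(1 - 5 \left(-13 - 5\right)\right) \left(-49\right) - 49 \left(\frac{1}{4} \left(-13\right) \left(1 - 5 \left(-13 - 5\right)\right)\right)^{2}\right) = \left(-56 + 210\right) - \left(3 - 49 + \frac{1}{4} \left(-13\right) \left(1 - -90\right) \left(-49\right) - 49 \left(\frac{1}{4} \left(-13\right) \left(1 - -90\right)\right)^{2}\right) = 154 - \left(3 - 49 + \frac{1}{4} \left(-13\right) \left(1 + 90\right) \left(-49\right) - 49 \left(\frac{1}{4} \left(-13\right) \left(1 + 90\right)\right)^{2}\right) = 154 - \left(3 - 49 + \frac{1}{4} \left(-13\right) 91 \left(-49\right) - 49 \left(\frac{1}{4} \left(-13\right) 91\right)^{2}\right) = 154 - \left(3 - 49 - - \frac{57967}{4} - 49 \left(- \frac{1183}{4}\right)^{2}\right) = 154 - \left(3 - 49 + \frac{57967}{4} - \frac{68574961}{16}\right) = 154 - - \frac{68343829}{16} = 154 + \frac{68343829}{16} = \frac{68346293}{16}$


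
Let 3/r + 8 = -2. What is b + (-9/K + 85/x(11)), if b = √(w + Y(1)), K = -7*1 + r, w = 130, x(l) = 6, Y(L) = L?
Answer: 6745/438 + √131 ≈ 26.845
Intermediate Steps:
r = -3/10 (r = 3/(-8 - 2) = 3/(-10) = 3*(-⅒) = -3/10 ≈ -0.30000)
K = -73/10 (K = -7*1 - 3/10 = -7 - 3/10 = -73/10 ≈ -7.3000)
b = √131 (b = √(130 + 1) = √131 ≈ 11.446)
b + (-9/K + 85/x(11)) = √131 + (-9/(-73/10) + 85/6) = √131 + (-9*(-10/73) + 85*(⅙)) = √131 + (90/73 + 85/6) = √131 + 6745/438 = 6745/438 + √131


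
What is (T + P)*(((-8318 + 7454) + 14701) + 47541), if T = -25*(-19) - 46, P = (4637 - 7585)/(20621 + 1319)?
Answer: 144381187984/5485 ≈ 2.6323e+7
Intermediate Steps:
P = -737/5485 (P = -2948/21940 = -2948*1/21940 = -737/5485 ≈ -0.13437)
T = 429 (T = 475 - 46 = 429)
(T + P)*(((-8318 + 7454) + 14701) + 47541) = (429 - 737/5485)*(((-8318 + 7454) + 14701) + 47541) = 2352328*((-864 + 14701) + 47541)/5485 = 2352328*(13837 + 47541)/5485 = (2352328/5485)*61378 = 144381187984/5485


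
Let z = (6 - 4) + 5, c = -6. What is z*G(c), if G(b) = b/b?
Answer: 7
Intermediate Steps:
z = 7 (z = 2 + 5 = 7)
G(b) = 1
z*G(c) = 7*1 = 7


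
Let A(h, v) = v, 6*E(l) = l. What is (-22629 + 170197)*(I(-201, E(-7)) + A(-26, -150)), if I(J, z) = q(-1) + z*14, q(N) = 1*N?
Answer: -74079136/3 ≈ -2.4693e+7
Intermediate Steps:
q(N) = N
E(l) = l/6
I(J, z) = -1 + 14*z (I(J, z) = -1 + z*14 = -1 + 14*z)
(-22629 + 170197)*(I(-201, E(-7)) + A(-26, -150)) = (-22629 + 170197)*((-1 + 14*((1/6)*(-7))) - 150) = 147568*((-1 + 14*(-7/6)) - 150) = 147568*((-1 - 49/3) - 150) = 147568*(-52/3 - 150) = 147568*(-502/3) = -74079136/3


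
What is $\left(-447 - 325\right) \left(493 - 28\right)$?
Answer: $-358980$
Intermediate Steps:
$\left(-447 - 325\right) \left(493 - 28\right) = \left(-772\right) 465 = -358980$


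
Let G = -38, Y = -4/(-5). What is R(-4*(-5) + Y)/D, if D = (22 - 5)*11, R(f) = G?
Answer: -38/187 ≈ -0.20321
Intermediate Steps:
Y = ⅘ (Y = -4*(-⅕) = ⅘ ≈ 0.80000)
R(f) = -38
D = 187 (D = 17*11 = 187)
R(-4*(-5) + Y)/D = -38/187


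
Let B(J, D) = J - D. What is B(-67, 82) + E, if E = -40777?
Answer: -40926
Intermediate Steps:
B(-67, 82) + E = (-67 - 1*82) - 40777 = (-67 - 82) - 40777 = -149 - 40777 = -40926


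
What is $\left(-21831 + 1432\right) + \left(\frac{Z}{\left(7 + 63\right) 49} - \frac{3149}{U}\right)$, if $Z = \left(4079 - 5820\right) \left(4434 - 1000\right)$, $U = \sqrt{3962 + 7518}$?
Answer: $- \frac{37973582}{1715} - \frac{3149 \sqrt{2870}}{5740} \approx -22171.0$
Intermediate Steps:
$U = 2 \sqrt{2870}$ ($U = \sqrt{11480} = 2 \sqrt{2870} \approx 107.14$)
$Z = -5978594$ ($Z = \left(-1741\right) 3434 = -5978594$)
$\left(-21831 + 1432\right) + \left(\frac{Z}{\left(7 + 63\right) 49} - \frac{3149}{U}\right) = \left(-21831 + 1432\right) - \left(3149 \frac{\sqrt{2870}}{5740} + 5978594 \frac{1}{49 \left(7 + 63\right)}\right) = -20399 - \left(\frac{2989297}{1715} + 3149 \cdot \frac{1}{5740} \sqrt{2870}\right) = -20399 - \left(\frac{2989297}{1715} + \frac{3149 \sqrt{2870}}{5740}\right) = - \frac{37973582}{1715} - \frac{3149 \sqrt{2870}}{5740}$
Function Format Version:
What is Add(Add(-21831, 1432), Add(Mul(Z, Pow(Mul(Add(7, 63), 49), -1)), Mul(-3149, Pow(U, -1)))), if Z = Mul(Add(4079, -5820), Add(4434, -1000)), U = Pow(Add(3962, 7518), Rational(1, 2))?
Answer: Add(Rational(-37973582, 1715), Mul(Rational(-3149, 5740), Pow(2870, Rational(1, 2)))) ≈ -22171.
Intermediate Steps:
U = Mul(2, Pow(2870, Rational(1, 2))) (U = Pow(11480, Rational(1, 2)) = Mul(2, Pow(2870, Rational(1, 2))) ≈ 107.14)
Z = -5978594 (Z = Mul(-1741, 3434) = -5978594)
Add(Add(-21831, 1432), Add(Mul(Z, Pow(Mul(Add(7, 63), 49), -1)), Mul(-3149, Pow(U, -1)))) = Add(Add(-21831, 1432), Add(Mul(-5978594, Pow(Mul(Add(7, 63), 49), -1)), Mul(-3149, Pow(Mul(2, Pow(2870, Rational(1, 2))), -1)))) = Add(-20399, Add(Mul(-5978594, Pow(Mul(70, 49), -1)), Mul(-3149, Mul(Rational(1, 5740), Pow(2870, Rational(1, 2)))))) = Add(-20399, Add(Mul(-5978594, Pow(3430, -1)), Mul(Rational(-3149, 5740), Pow(2870, Rational(1, 2))))) = Add(-20399, Add(Mul(-5978594, Rational(1, 3430)), Mul(Rational(-3149, 5740), Pow(2870, Rational(1, 2))))) = Add(-20399, Add(Rational(-2989297, 1715), Mul(Rational(-3149, 5740), Pow(2870, Rational(1, 2))))) = Add(Rational(-37973582, 1715), Mul(Rational(-3149, 5740), Pow(2870, Rational(1, 2))))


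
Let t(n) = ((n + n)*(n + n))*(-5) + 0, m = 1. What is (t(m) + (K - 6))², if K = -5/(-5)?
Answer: 625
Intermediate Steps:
K = 1 (K = -5*(-⅕) = 1)
t(n) = -20*n² (t(n) = ((2*n)*(2*n))*(-5) + 0 = (4*n²)*(-5) + 0 = -20*n² + 0 = -20*n²)
(t(m) + (K - 6))² = (-20*1² + (1 - 6))² = (-20*1 - 5)² = (-20 - 5)² = (-25)² = 625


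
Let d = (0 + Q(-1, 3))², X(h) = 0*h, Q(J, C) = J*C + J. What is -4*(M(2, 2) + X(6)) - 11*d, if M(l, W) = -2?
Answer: -168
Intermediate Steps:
Q(J, C) = J + C*J (Q(J, C) = C*J + J = J + C*J)
X(h) = 0
d = 16 (d = (0 - (1 + 3))² = (0 - 1*4)² = (0 - 4)² = (-4)² = 16)
-4*(M(2, 2) + X(6)) - 11*d = -4*(-2 + 0) - 11*16 = -4*(-2) - 176 = 8 - 176 = -168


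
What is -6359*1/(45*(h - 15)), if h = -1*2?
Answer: 6359/765 ≈ 8.3124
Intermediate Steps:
h = -2
-6359*1/(45*(h - 15)) = -6359*1/(45*(-2 - 15)) = -6359/(45*(-17)) = -6359/(-765) = -6359*(-1/765) = 6359/765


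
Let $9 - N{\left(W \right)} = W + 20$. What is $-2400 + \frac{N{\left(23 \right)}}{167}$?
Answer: $- \frac{400834}{167} \approx -2400.2$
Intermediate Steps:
$N{\left(W \right)} = -11 - W$ ($N{\left(W \right)} = 9 - \left(W + 20\right) = 9 - \left(20 + W\right) = -11 - W$)
$-2400 + \frac{N{\left(23 \right)}}{167} = -2400 + \frac{-11 - 23}{167} = -2400 + \left(-11 - 23\right) \frac{1}{167} = -2400 - \frac{34}{167} = - \frac{400834}{167}$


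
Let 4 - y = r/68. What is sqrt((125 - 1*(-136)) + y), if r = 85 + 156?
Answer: sqrt(302243)/34 ≈ 16.170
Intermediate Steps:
r = 241
y = 31/68 (y = 4 - 241/68 = 31/68 ≈ 0.45588)
sqrt((125 - 1*(-136)) + y) = sqrt((125 - 1*(-136)) + 31/68) = sqrt((125 + 136) + 31/68) = sqrt(261 + 31/68) = sqrt(17779/68) = sqrt(302243)/34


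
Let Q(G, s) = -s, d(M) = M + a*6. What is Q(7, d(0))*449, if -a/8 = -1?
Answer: -21552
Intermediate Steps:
a = 8 (a = -8*(-1) = 8)
d(M) = 48 + M (d(M) = M + 8*6 = M + 48 = 48 + M)
Q(7, d(0))*449 = -(48 + 0)*449 = -1*48*449 = -48*449 = -21552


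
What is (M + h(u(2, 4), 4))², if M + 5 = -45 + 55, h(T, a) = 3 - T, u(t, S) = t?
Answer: 36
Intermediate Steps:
M = 5 (M = -5 + (-45 + 55) = -5 + 10 = 5)
(M + h(u(2, 4), 4))² = (5 + (3 - 1*2))² = (5 + (3 - 2))² = (5 + 1)² = 6² = 36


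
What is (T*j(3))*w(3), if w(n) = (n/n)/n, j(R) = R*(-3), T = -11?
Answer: 33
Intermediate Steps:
j(R) = -3*R
w(n) = 1/n
(T*j(3))*w(3) = -(-33)*3/3 = -11*(-9)*(⅓) = 99*(⅓) = 33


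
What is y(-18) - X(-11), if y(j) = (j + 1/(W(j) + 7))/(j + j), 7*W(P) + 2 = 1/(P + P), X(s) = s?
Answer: 38879/3382 ≈ 11.496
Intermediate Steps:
W(P) = -2/7 + 1/(14*P) (W(P) = -2/7 + 1/(7*(P + P)) = -2/7 + 1/(7*((2*P))) = -2/7 + (1/(2*P))/7 = -2/7 + 1/(14*P))
y(j) = (j + 1/(7 + (1 - 4*j)/(14*j)))/(2*j) (y(j) = (j + 1/((1 - 4*j)/(14*j) + 7))/(j + j) = (j + 1/(7 + (1 - 4*j)/(14*j)))/((2*j)) = (j + 1/(7 + (1 - 4*j)/(14*j)))*(1/(2*j)) = (j + 1/(7 + (1 - 4*j)/(14*j)))/(2*j))
y(-18) - X(-11) = (15 + 94*(-18))/(2*(1 + 94*(-18))) - 1*(-11) = (15 - 1692)/(2*(1 - 1692)) + 11 = (½)*(-1677)/(-1691) + 11 = (½)*(-1/1691)*(-1677) + 11 = 1677/3382 + 11 = 38879/3382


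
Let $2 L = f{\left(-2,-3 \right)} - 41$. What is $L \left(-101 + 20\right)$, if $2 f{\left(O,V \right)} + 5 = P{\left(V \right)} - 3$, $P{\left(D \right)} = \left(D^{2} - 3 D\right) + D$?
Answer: $\frac{6075}{4} \approx 1518.8$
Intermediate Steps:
$P{\left(D \right)} = D^{2} - 2 D$
$f{\left(O,V \right)} = -4 + \frac{V \left(-2 + V\right)}{2}$ ($f{\left(O,V \right)} = - \frac{5}{2} + \frac{V \left(-2 + V\right) - 3}{2} = - \frac{5}{2} + \frac{-3 + V \left(-2 + V\right)}{2} = - \frac{5}{2} + \left(- \frac{3}{2} + \frac{V \left(-2 + V\right)}{2}\right) = -4 + \frac{V \left(-2 + V\right)}{2}$)
$L = - \frac{75}{4}$ ($L = \frac{\left(-4 + \frac{1}{2} \left(-3\right) \left(-2 - 3\right)\right) - 41}{2} = \frac{\left(-4 + \frac{1}{2} \left(-3\right) \left(-5\right)\right) - 41}{2} = \frac{\left(-4 + \frac{15}{2}\right) - 41}{2} = \frac{\frac{7}{2} - 41}{2} = \frac{1}{2} \left(- \frac{75}{2}\right) = - \frac{75}{4} \approx -18.75$)
$L \left(-101 + 20\right) = - \frac{75 \left(-101 + 20\right)}{4} = \left(- \frac{75}{4}\right) \left(-81\right) = \frac{6075}{4}$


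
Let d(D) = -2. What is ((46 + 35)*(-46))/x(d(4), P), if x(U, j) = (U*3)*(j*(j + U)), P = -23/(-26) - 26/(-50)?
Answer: -29152500/39259 ≈ -742.57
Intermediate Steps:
P = 913/650 (P = -23*(-1/26) - 26*(-1/50) = 23/26 + 13/25 = 913/650 ≈ 1.4046)
x(U, j) = 3*U*j*(U + j) (x(U, j) = (3*U)*(j*(U + j)) = 3*U*j*(U + j))
((46 + 35)*(-46))/x(d(4), P) = ((46 + 35)*(-46))/((3*(-2)*(913/650)*(-2 + 913/650))) = (81*(-46))/((3*(-2)*(913/650)*(-387/650))) = -3726/1059993/211250 = -3726*211250/1059993 = -29152500/39259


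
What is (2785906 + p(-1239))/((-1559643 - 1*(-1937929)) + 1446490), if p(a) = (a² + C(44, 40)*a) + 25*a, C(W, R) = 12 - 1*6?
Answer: 2141309/912388 ≈ 2.3469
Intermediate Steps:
C(W, R) = 6 (C(W, R) = 12 - 6 = 6)
p(a) = a² + 31*a (p(a) = (a² + 6*a) + 25*a = a² + 31*a)
(2785906 + p(-1239))/((-1559643 - 1*(-1937929)) + 1446490) = (2785906 - 1239*(31 - 1239))/((-1559643 - 1*(-1937929)) + 1446490) = (2785906 - 1239*(-1208))/((-1559643 + 1937929) + 1446490) = (2785906 + 1496712)/(378286 + 1446490) = 4282618/1824776 = 4282618*(1/1824776) = 2141309/912388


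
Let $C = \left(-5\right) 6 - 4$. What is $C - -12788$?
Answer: $12754$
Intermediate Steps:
$C = -34$ ($C = -30 - 4 = -34$)
$C - -12788 = -34 - -12788 = -34 + 12788 = 12754$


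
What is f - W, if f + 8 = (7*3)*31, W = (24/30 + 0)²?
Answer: 16059/25 ≈ 642.36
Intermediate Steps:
W = 16/25 (W = (24*(1/30) + 0)² = (⅘ + 0)² = (⅘)² = 16/25 ≈ 0.64000)
f = 643 (f = -8 + (7*3)*31 = -8 + 21*31 = -8 + 651 = 643)
f - W = 643 - 1*16/25 = 643 - 16/25 = 16059/25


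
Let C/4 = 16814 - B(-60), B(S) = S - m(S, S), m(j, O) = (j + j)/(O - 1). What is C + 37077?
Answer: 6379433/61 ≈ 1.0458e+5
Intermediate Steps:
m(j, O) = 2*j/(-1 + O) (m(j, O) = (2*j)/(-1 + O) = 2*j/(-1 + O))
B(S) = S - 2*S/(-1 + S)
C = 4117736/61 (C = 4*(16814 - (-60)*(-3 - 60)/(-1 - 60)) = 4*(16814 - (-60)*(-63)/(-61)) = 4*(16814 - (-60)*(-1)*(-63)/61) = 4*(16814 - 1*(-3780/61)) = 4*(16814 + 3780/61) = 4*(1029434/61) = 4117736/61 ≈ 67504.)
C + 37077 = 4117736/61 + 37077 = 6379433/61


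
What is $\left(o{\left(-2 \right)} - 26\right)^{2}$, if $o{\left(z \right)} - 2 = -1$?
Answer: $625$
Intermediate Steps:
$o{\left(z \right)} = 1$ ($o{\left(z \right)} = 2 - 1 = 1$)
$\left(o{\left(-2 \right)} - 26\right)^{2} = \left(1 - 26\right)^{2} = \left(-25\right)^{2} = 625$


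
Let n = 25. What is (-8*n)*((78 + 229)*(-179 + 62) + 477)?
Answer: 7088400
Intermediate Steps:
(-8*n)*((78 + 229)*(-179 + 62) + 477) = (-8*25)*((78 + 229)*(-179 + 62) + 477) = -200*(307*(-117) + 477) = -200*(-35919 + 477) = -200*(-35442) = 7088400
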